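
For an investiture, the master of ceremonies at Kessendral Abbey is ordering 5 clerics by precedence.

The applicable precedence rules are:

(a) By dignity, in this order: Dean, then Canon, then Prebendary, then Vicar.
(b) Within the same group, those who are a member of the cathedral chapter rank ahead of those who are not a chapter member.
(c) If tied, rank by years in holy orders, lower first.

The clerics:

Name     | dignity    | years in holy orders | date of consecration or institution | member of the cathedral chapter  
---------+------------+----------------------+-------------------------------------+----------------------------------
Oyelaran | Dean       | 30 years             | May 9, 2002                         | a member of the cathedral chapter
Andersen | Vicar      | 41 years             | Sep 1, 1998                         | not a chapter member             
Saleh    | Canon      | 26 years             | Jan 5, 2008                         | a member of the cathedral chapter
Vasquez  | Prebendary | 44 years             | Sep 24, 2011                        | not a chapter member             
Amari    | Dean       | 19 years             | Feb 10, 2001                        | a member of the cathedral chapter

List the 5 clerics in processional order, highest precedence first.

By dignity: Amari and Oyelaran (Dean); then Saleh (Canon); then Vasquez (Prebendary); then Andersen (Vicar).
Amari and Oyelaran are each a member of the cathedral chapter, so the next rule applies.
Among Amari and Oyelaran, by years in holy orders (lower first): Amari (19 years) before Oyelaran (30 years).
Full order: Amari, Oyelaran, Saleh, Vasquez, Andersen.

Amari, Oyelaran, Saleh, Vasquez, Andersen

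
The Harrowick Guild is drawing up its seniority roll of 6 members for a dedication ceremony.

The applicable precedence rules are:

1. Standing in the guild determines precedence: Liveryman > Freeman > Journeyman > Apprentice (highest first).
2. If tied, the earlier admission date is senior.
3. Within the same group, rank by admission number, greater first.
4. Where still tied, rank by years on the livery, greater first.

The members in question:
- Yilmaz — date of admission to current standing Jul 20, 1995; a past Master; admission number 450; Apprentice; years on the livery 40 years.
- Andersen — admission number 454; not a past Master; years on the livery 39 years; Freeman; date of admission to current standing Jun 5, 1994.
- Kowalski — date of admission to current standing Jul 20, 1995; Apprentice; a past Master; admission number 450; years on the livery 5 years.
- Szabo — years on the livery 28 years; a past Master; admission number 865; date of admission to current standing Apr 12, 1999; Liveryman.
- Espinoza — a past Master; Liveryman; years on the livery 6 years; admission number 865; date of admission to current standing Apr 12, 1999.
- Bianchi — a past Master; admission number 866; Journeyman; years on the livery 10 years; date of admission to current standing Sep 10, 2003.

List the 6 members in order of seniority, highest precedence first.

By standing in the guild: Szabo and Espinoza (Liveryman); then Andersen (Freeman); then Bianchi (Journeyman); then Yilmaz and Kowalski (Apprentice).
Szabo and Espinoza both have date of admission to current standing Apr 12, 1999, so the next rule applies.
Szabo and Espinoza both have admission number 865, so the next rule applies.
Among Szabo and Espinoza, by years on the livery (higher first): Szabo (28 years) before Espinoza (6 years).
Yilmaz and Kowalski both have date of admission to current standing Jul 20, 1995, so the next rule applies.
Yilmaz and Kowalski both have admission number 450, so the next rule applies.
Among Yilmaz and Kowalski, by years on the livery (higher first): Yilmaz (40 years) before Kowalski (5 years).
Full order: Szabo, Espinoza, Andersen, Bianchi, Yilmaz, Kowalski.

Szabo, Espinoza, Andersen, Bianchi, Yilmaz, Kowalski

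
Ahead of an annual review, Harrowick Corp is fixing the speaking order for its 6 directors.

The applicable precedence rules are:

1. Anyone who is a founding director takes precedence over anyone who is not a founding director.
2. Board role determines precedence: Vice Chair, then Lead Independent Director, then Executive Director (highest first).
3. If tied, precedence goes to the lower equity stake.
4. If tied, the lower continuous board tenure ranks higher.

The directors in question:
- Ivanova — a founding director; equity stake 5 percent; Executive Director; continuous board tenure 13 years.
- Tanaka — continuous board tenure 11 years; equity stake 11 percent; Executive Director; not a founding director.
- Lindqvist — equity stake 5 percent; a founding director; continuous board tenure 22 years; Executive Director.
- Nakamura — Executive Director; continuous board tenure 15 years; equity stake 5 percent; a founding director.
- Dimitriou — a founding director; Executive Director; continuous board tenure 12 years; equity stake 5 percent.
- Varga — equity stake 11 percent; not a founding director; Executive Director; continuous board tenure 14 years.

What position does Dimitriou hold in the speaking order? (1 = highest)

By the first rule: Dimitriou, Ivanova, Nakamura and Lindqvist (each a founding director); then Tanaka and Varga (both not a founding director).
Dimitriou, Ivanova, Nakamura and Lindqvist are each Executive Director, so the next rule applies.
Dimitriou, Ivanova, Nakamura and Lindqvist all have equity stake 5 percent, so the next rule applies.
Among Dimitriou, Ivanova, Nakamura and Lindqvist, by continuous board tenure (lower first): Dimitriou (12 years) before Ivanova (13 years) before Nakamura (15 years) before Lindqvist (22 years).
Tanaka and Varga are each Executive Director, so the next rule applies.
Tanaka and Varga both have equity stake 11 percent, so the next rule applies.
Among Tanaka and Varga, by continuous board tenure (lower first): Tanaka (11 years) before Varga (14 years).
Order: Dimitriou, Ivanova, Nakamura, Lindqvist, Tanaka, Varga. So position 1.

1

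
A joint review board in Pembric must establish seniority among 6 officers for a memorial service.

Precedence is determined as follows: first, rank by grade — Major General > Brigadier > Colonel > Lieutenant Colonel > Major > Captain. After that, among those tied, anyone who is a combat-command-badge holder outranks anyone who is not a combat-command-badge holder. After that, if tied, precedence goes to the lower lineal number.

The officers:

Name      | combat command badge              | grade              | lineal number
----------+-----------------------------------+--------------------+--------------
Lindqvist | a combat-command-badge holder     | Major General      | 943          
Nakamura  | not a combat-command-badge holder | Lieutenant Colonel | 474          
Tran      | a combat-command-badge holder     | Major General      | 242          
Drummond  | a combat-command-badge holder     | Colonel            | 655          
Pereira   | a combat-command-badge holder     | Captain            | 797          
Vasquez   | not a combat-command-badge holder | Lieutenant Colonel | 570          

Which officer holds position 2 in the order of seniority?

By grade: Tran and Lindqvist (Major General); then Drummond (Colonel); then Nakamura and Vasquez (Lieutenant Colonel); then Pereira (Captain).
Tran and Lindqvist are each a combat-command-badge holder, so the next rule applies.
Among Tran and Lindqvist, by lineal number (lower first): Tran (242) before Lindqvist (943).
Nakamura and Vasquez are each not a combat-command-badge holder, so the next rule applies.
Among Nakamura and Vasquez, by lineal number (lower first): Nakamura (474) before Vasquez (570).
Order: Tran, Lindqvist, Drummond, Nakamura, Vasquez, Pereira.

Lindqvist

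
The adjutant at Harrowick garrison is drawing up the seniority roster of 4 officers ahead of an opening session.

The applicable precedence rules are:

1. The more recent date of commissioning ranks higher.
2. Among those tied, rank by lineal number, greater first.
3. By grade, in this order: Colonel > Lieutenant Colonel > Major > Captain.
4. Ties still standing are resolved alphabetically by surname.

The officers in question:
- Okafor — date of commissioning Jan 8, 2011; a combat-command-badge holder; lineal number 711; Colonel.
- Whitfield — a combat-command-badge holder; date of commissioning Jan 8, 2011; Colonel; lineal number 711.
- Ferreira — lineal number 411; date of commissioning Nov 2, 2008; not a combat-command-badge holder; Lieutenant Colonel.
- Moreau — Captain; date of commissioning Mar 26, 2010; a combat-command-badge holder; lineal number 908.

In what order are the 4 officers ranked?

Okafor, Whitfield, Moreau, Ferreira

By date of commissioning (later first): Okafor and Whitfield (both Jan 8, 2011); then Moreau (Mar 26, 2010); then Ferreira (Nov 2, 2008).
Okafor and Whitfield both have lineal number 711, so the next rule applies.
Okafor and Whitfield are each Colonel, so the next rule applies.
Among Okafor and Whitfield, alphabetically by surname: Okafor before Whitfield.
Full order: Okafor, Whitfield, Moreau, Ferreira.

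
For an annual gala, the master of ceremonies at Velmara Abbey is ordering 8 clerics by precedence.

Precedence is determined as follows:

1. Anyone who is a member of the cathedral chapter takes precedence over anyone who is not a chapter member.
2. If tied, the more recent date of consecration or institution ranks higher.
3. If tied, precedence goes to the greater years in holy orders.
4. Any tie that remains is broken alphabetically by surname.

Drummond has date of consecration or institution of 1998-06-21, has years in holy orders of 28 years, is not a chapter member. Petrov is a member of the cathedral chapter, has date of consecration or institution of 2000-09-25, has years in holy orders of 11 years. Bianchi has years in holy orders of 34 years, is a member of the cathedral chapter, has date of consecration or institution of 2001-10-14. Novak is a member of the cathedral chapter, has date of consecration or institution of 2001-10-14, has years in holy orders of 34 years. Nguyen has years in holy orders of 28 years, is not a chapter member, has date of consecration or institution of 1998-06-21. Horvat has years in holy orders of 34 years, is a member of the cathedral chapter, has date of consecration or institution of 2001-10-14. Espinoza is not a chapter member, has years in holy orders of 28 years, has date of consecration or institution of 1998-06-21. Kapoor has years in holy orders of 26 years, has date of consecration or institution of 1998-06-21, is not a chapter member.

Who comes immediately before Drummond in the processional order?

Petrov

By the first rule: Bianchi, Horvat, Novak and Petrov (each a member of the cathedral chapter); then Drummond, Espinoza, Nguyen and Kapoor (each not a chapter member).
Among Bianchi, Horvat, Novak and Petrov, by date of consecration or institution (later first): Bianchi, Horvat and Novak (2001-10-14) before Petrov (2000-09-25).
Bianchi, Horvat and Novak all have years in holy orders 34 years, so the next rule applies.
Among Bianchi, Horvat and Novak, alphabetically by surname: Bianchi before Horvat before Novak.
Drummond, Espinoza, Nguyen and Kapoor all have date of consecration or institution 1998-06-21, so the next rule applies.
Among Drummond, Espinoza, Nguyen and Kapoor, by years in holy orders (higher first): Drummond, Espinoza and Nguyen (28 years) before Kapoor (26 years).
Among Drummond, Espinoza and Nguyen, alphabetically by surname: Drummond before Espinoza before Nguyen.
Order: Bianchi, Horvat, Novak, Petrov, Drummond, Espinoza, Nguyen, Kapoor.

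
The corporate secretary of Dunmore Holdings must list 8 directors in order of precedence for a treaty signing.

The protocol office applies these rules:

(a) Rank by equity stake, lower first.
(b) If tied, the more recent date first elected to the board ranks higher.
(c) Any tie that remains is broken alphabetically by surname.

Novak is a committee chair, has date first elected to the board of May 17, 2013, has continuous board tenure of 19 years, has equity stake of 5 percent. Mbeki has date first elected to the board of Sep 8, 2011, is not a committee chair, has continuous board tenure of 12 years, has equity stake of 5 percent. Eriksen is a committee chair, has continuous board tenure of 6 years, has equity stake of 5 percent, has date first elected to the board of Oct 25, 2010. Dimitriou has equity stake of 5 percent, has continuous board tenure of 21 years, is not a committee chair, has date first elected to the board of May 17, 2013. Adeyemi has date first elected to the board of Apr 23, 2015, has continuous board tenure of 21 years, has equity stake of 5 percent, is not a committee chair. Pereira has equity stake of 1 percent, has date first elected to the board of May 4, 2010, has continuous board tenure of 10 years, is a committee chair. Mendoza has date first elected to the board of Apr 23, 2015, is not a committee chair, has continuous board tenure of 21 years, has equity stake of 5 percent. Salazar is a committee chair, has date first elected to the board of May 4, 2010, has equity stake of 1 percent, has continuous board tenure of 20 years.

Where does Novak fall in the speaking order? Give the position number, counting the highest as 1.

6

By equity stake (lower first): Pereira and Salazar (both 1 percent); then Adeyemi, Mendoza, Dimitriou, Novak, Mbeki and Eriksen (each 5 percent).
Pereira and Salazar both have date first elected to the board May 4, 2010, so the next rule applies.
Among Pereira and Salazar, alphabetically by surname: Pereira before Salazar.
Among Adeyemi, Mendoza, Dimitriou, Novak, Mbeki and Eriksen, by date first elected to the board (later first): Adeyemi and Mendoza (Apr 23, 2015) before Dimitriou and Novak (May 17, 2013) before Mbeki (Sep 8, 2011) before Eriksen (Oct 25, 2010).
Among Adeyemi and Mendoza, alphabetically by surname: Adeyemi before Mendoza.
Among Dimitriou and Novak, alphabetically by surname: Dimitriou before Novak.
Order: Pereira, Salazar, Adeyemi, Mendoza, Dimitriou, Novak, Mbeki, Eriksen. So position 6.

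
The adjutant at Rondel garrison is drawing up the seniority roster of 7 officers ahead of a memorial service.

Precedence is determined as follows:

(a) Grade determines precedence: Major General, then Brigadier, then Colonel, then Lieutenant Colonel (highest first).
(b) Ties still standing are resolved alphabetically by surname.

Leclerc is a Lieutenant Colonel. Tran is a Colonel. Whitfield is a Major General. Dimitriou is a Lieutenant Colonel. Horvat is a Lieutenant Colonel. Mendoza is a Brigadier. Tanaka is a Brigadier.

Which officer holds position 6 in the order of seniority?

Horvat

By grade: Whitfield (Major General); then Mendoza and Tanaka (Brigadier); then Tran (Colonel); then Dimitriou, Horvat and Leclerc (Lieutenant Colonel).
Among Mendoza and Tanaka, alphabetically by surname: Mendoza before Tanaka.
Among Dimitriou, Horvat and Leclerc, alphabetically by surname: Dimitriou before Horvat before Leclerc.
Order: Whitfield, Mendoza, Tanaka, Tran, Dimitriou, Horvat, Leclerc.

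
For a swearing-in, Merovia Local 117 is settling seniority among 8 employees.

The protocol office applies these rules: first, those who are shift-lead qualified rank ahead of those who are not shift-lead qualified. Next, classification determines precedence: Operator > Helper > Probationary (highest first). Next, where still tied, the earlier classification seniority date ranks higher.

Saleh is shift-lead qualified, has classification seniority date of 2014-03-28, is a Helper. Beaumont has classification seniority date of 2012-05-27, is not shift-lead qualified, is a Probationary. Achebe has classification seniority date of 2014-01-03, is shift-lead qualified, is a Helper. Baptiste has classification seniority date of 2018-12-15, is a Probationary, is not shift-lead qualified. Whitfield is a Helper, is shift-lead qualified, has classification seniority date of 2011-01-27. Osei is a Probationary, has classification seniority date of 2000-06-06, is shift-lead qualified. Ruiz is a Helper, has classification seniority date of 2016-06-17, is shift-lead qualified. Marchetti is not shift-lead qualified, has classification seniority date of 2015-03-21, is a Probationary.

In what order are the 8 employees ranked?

By the first rule: Whitfield, Achebe, Saleh, Ruiz and Osei (each shift-lead qualified); then Beaumont, Marchetti and Baptiste (each not shift-lead qualified).
Among Whitfield, Achebe, Saleh, Ruiz and Osei, by classification: Whitfield, Achebe, Saleh and Ruiz (Helper) before Osei (Probationary).
Among Whitfield, Achebe, Saleh and Ruiz, by classification seniority date (earlier first): Whitfield (2011-01-27) before Achebe (2014-01-03) before Saleh (2014-03-28) before Ruiz (2016-06-17).
Beaumont, Marchetti and Baptiste are each Probationary, so the next rule applies.
Among Beaumont, Marchetti and Baptiste, by classification seniority date (earlier first): Beaumont (2012-05-27) before Marchetti (2015-03-21) before Baptiste (2018-12-15).
Full order: Whitfield, Achebe, Saleh, Ruiz, Osei, Beaumont, Marchetti, Baptiste.

Whitfield, Achebe, Saleh, Ruiz, Osei, Beaumont, Marchetti, Baptiste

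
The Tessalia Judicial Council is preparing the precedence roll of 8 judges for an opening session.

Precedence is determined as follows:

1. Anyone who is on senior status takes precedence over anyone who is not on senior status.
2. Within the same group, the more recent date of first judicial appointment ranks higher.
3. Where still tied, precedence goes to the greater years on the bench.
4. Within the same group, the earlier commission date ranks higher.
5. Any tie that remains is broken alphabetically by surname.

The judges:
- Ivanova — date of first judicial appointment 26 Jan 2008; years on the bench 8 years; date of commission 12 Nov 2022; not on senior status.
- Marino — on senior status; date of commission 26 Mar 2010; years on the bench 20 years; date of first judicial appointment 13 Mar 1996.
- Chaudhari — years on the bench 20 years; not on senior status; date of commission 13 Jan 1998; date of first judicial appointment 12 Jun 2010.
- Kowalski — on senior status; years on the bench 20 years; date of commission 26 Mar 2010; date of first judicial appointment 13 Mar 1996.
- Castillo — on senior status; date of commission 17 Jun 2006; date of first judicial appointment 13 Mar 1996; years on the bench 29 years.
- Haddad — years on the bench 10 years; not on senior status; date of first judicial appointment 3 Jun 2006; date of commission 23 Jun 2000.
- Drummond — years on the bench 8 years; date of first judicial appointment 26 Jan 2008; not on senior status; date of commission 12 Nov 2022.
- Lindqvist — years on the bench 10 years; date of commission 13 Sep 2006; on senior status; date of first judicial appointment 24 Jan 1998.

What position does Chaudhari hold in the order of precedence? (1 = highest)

5

By the first rule: Lindqvist, Castillo, Kowalski and Marino (each on senior status); then Chaudhari, Drummond, Ivanova and Haddad (each not on senior status).
Among Lindqvist, Castillo, Kowalski and Marino, by date of first judicial appointment (later first): Lindqvist (24 Jan 1998) before Castillo, Kowalski and Marino (13 Mar 1996).
Among Castillo, Kowalski and Marino, by years on the bench (higher first): Castillo (29 years) before Kowalski and Marino (20 years).
Kowalski and Marino both have date of commission 26 Mar 2010, so the next rule applies.
Among Kowalski and Marino, alphabetically by surname: Kowalski before Marino.
Among Chaudhari, Drummond, Ivanova and Haddad, by date of first judicial appointment (later first): Chaudhari (12 Jun 2010) before Drummond and Ivanova (26 Jan 2008) before Haddad (3 Jun 2006).
Drummond and Ivanova both have years on the bench 8 years, so the next rule applies.
Drummond and Ivanova both have date of commission 12 Nov 2022, so the next rule applies.
Among Drummond and Ivanova, alphabetically by surname: Drummond before Ivanova.
Order: Lindqvist, Castillo, Kowalski, Marino, Chaudhari, Drummond, Ivanova, Haddad. So position 5.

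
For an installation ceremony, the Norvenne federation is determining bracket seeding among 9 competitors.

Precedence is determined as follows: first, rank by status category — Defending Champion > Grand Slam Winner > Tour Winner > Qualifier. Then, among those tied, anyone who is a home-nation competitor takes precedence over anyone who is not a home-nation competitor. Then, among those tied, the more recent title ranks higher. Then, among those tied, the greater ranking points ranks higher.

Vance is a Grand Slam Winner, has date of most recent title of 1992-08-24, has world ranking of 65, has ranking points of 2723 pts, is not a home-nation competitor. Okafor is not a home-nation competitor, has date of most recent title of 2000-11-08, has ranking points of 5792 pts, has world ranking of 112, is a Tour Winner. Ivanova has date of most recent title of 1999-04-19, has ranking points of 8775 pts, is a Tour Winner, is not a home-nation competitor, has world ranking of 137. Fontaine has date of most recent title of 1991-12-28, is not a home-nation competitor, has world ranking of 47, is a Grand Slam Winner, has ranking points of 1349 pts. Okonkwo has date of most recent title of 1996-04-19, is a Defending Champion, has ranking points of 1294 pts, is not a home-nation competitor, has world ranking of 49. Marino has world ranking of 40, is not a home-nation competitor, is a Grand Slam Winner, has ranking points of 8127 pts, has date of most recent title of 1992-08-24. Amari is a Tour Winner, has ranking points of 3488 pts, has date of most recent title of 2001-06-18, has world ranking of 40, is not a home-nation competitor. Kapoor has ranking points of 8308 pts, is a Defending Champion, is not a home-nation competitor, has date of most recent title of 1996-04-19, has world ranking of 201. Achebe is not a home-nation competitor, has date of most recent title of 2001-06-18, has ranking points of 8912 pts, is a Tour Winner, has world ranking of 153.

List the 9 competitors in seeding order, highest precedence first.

By status category: Kapoor and Okonkwo (Defending Champion); then Marino, Vance and Fontaine (Grand Slam Winner); then Achebe, Amari, Okafor and Ivanova (Tour Winner).
Kapoor and Okonkwo are each not a home-nation competitor, so the next rule applies.
Kapoor and Okonkwo both have date of most recent title 1996-04-19, so the next rule applies.
Among Kapoor and Okonkwo, by ranking points (higher first): Kapoor (8308 pts) before Okonkwo (1294 pts).
Marino, Vance and Fontaine are each not a home-nation competitor, so the next rule applies.
Among Marino, Vance and Fontaine, by date of most recent title (later first): Marino and Vance (1992-08-24) before Fontaine (1991-12-28).
Among Marino and Vance, by ranking points (higher first): Marino (8127 pts) before Vance (2723 pts).
Achebe, Amari, Okafor and Ivanova are each not a home-nation competitor, so the next rule applies.
Among Achebe, Amari, Okafor and Ivanova, by date of most recent title (later first): Achebe and Amari (2001-06-18) before Okafor (2000-11-08) before Ivanova (1999-04-19).
Among Achebe and Amari, by ranking points (higher first): Achebe (8912 pts) before Amari (3488 pts).
Full order: Kapoor, Okonkwo, Marino, Vance, Fontaine, Achebe, Amari, Okafor, Ivanova.

Kapoor, Okonkwo, Marino, Vance, Fontaine, Achebe, Amari, Okafor, Ivanova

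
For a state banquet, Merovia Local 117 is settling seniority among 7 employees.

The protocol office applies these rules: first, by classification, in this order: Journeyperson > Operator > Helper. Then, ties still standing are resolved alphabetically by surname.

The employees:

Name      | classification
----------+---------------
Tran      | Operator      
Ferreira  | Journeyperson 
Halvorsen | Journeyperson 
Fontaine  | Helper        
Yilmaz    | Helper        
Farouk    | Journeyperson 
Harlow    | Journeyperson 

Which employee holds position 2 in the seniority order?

By classification: Farouk, Ferreira, Halvorsen and Harlow (Journeyperson); then Tran (Operator); then Fontaine and Yilmaz (Helper).
Among Farouk, Ferreira, Halvorsen and Harlow, alphabetically by surname: Farouk before Ferreira before Halvorsen before Harlow.
Among Fontaine and Yilmaz, alphabetically by surname: Fontaine before Yilmaz.
Order: Farouk, Ferreira, Halvorsen, Harlow, Tran, Fontaine, Yilmaz.

Ferreira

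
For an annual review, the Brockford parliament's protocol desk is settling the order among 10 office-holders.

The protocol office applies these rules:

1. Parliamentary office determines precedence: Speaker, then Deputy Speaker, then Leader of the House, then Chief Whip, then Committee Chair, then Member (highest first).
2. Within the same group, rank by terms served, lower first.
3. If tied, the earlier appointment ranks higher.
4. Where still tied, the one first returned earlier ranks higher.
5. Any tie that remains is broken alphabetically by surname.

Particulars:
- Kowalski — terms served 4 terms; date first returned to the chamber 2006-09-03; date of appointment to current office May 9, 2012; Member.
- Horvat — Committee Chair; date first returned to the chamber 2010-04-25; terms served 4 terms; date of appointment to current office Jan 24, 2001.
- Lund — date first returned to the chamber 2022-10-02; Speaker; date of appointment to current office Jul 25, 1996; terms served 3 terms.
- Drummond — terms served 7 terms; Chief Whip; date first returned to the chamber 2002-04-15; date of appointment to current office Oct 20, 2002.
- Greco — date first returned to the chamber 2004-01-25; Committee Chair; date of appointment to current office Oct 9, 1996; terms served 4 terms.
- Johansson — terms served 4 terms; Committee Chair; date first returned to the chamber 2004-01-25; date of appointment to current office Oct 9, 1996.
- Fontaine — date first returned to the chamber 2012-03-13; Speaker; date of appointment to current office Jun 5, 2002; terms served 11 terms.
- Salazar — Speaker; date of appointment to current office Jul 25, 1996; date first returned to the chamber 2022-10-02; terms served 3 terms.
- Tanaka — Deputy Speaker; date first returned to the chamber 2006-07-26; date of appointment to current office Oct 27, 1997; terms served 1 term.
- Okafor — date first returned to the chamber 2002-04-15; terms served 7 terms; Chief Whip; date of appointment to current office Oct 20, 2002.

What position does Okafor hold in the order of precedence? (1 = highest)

By parliamentary office: Lund, Salazar and Fontaine (Speaker); then Tanaka (Deputy Speaker); then Drummond and Okafor (Chief Whip); then Greco, Johansson and Horvat (Committee Chair); then Kowalski (Member).
Among Lund, Salazar and Fontaine, by terms served (lower first): Lund and Salazar (3 terms) before Fontaine (11 terms).
Lund and Salazar both have date of appointment to current office Jul 25, 1996, so the next rule applies.
Lund and Salazar both have date first returned to the chamber 2022-10-02, so the next rule applies.
Among Lund and Salazar, alphabetically by surname: Lund before Salazar.
Drummond and Okafor both have terms served 7 terms, so the next rule applies.
Drummond and Okafor both have date of appointment to current office Oct 20, 2002, so the next rule applies.
Drummond and Okafor both have date first returned to the chamber 2002-04-15, so the next rule applies.
Among Drummond and Okafor, alphabetically by surname: Drummond before Okafor.
Greco, Johansson and Horvat all have terms served 4 terms, so the next rule applies.
Among Greco, Johansson and Horvat, by date of appointment to current office (earlier first): Greco and Johansson (Oct 9, 1996) before Horvat (Jan 24, 2001).
Greco and Johansson both have date first returned to the chamber 2004-01-25, so the next rule applies.
Among Greco and Johansson, alphabetically by surname: Greco before Johansson.
Order: Lund, Salazar, Fontaine, Tanaka, Drummond, Okafor, Greco, Johansson, Horvat, Kowalski. So position 6.

6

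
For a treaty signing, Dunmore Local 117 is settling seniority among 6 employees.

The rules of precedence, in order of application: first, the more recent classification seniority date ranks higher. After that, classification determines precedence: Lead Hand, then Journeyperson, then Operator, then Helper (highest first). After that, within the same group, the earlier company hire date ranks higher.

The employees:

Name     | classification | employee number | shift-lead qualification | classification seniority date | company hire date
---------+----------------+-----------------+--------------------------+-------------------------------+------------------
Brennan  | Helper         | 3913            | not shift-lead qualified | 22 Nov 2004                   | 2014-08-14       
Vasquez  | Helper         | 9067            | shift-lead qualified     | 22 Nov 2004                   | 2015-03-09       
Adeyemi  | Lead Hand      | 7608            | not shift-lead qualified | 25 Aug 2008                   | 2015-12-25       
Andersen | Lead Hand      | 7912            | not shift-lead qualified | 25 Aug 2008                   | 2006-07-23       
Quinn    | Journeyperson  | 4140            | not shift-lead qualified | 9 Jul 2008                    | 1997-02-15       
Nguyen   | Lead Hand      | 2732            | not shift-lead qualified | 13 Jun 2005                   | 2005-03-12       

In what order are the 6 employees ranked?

By classification seniority date (later first): Andersen and Adeyemi (both 25 Aug 2008); then Quinn (9 Jul 2008); then Nguyen (13 Jun 2005); then Brennan and Vasquez (both 22 Nov 2004).
Andersen and Adeyemi are each Lead Hand, so the next rule applies.
Among Andersen and Adeyemi, by company hire date (earlier first): Andersen (2006-07-23) before Adeyemi (2015-12-25).
Brennan and Vasquez are each Helper, so the next rule applies.
Among Brennan and Vasquez, by company hire date (earlier first): Brennan (2014-08-14) before Vasquez (2015-03-09).
Full order: Andersen, Adeyemi, Quinn, Nguyen, Brennan, Vasquez.

Andersen, Adeyemi, Quinn, Nguyen, Brennan, Vasquez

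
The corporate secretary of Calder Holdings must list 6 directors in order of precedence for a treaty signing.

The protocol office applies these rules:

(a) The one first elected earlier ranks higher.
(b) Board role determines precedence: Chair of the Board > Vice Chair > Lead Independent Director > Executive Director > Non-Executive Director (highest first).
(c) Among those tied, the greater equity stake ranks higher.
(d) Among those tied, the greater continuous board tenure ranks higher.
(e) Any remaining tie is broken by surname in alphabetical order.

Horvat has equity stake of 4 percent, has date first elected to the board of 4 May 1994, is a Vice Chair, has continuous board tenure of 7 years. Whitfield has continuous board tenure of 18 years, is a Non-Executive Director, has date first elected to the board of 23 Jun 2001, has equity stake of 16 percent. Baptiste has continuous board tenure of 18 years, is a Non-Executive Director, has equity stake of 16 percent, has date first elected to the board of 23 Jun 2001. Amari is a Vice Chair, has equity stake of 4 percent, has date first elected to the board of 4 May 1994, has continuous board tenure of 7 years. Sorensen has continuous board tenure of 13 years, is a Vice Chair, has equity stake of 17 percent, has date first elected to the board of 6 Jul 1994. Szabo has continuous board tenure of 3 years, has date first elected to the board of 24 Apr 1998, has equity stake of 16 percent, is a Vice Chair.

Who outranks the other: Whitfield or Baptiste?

By date first elected to the board (earlier first): Amari and Horvat (both 4 May 1994); then Sorensen (6 Jul 1994); then Szabo (24 Apr 1998); then Baptiste and Whitfield (both 23 Jun 2001).
Amari and Horvat are each Vice Chair, so the next rule applies.
Amari and Horvat both have equity stake 4 percent, so the next rule applies.
Amari and Horvat both have continuous board tenure 7 years, so the next rule applies.
Among Amari and Horvat, alphabetically by surname: Amari before Horvat.
Baptiste and Whitfield are each Non-Executive Director, so the next rule applies.
Baptiste and Whitfield both have equity stake 16 percent, so the next rule applies.
Baptiste and Whitfield both have continuous board tenure 18 years, so the next rule applies.
Among Baptiste and Whitfield, alphabetically by surname: Baptiste before Whitfield.
So Baptiste takes precedence.

Baptiste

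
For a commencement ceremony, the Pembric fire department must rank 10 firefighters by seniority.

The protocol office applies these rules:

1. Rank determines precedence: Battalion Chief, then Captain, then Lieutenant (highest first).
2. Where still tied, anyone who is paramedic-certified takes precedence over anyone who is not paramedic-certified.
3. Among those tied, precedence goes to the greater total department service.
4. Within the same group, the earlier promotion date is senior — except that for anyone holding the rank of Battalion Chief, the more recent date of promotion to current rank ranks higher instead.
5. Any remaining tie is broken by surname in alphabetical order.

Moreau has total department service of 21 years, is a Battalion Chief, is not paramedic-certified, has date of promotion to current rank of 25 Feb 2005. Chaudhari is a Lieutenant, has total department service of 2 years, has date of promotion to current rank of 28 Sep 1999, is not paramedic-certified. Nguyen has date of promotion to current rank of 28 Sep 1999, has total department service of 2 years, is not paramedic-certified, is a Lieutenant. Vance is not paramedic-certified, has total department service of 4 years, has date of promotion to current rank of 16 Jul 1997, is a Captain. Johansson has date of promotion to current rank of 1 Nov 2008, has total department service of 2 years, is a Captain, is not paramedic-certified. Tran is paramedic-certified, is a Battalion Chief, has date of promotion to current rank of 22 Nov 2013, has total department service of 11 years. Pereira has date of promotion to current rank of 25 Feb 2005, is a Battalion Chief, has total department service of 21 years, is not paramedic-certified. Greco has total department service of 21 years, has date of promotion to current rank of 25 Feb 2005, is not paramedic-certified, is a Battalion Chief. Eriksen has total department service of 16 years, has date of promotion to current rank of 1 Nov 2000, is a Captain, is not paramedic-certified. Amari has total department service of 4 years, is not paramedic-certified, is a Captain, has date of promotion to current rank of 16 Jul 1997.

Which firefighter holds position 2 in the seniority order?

Greco

By rank: Tran, Greco, Moreau and Pereira (Battalion Chief); then Eriksen, Amari, Vance and Johansson (Captain); then Chaudhari and Nguyen (Lieutenant).
Among Tran, Greco, Moreau and Pereira, paramedic-certified before not paramedic-certified: Tran (paramedic-certified) before Greco, Moreau and Pereira (not paramedic-certified).
Greco, Moreau and Pereira all have total department service 21 years, so the next rule applies.
Greco, Moreau and Pereira all have date of promotion to current rank 25 Feb 2005, so the next rule applies.
Among Greco, Moreau and Pereira, alphabetically by surname: Greco before Moreau before Pereira.
Eriksen, Amari, Vance and Johansson are each not paramedic-certified, so the next rule applies.
Among Eriksen, Amari, Vance and Johansson, by total department service (higher first): Eriksen (16 years) before Amari and Vance (4 years) before Johansson (2 years).
Amari and Vance both have date of promotion to current rank 16 Jul 1997, so the next rule applies.
Among Amari and Vance, alphabetically by surname: Amari before Vance.
Chaudhari and Nguyen are each not paramedic-certified, so the next rule applies.
Chaudhari and Nguyen both have total department service 2 years, so the next rule applies.
Chaudhari and Nguyen both have date of promotion to current rank 28 Sep 1999, so the next rule applies.
Among Chaudhari and Nguyen, alphabetically by surname: Chaudhari before Nguyen.
Order: Tran, Greco, Moreau, Pereira, Eriksen, Amari, Vance, Johansson, Chaudhari, Nguyen.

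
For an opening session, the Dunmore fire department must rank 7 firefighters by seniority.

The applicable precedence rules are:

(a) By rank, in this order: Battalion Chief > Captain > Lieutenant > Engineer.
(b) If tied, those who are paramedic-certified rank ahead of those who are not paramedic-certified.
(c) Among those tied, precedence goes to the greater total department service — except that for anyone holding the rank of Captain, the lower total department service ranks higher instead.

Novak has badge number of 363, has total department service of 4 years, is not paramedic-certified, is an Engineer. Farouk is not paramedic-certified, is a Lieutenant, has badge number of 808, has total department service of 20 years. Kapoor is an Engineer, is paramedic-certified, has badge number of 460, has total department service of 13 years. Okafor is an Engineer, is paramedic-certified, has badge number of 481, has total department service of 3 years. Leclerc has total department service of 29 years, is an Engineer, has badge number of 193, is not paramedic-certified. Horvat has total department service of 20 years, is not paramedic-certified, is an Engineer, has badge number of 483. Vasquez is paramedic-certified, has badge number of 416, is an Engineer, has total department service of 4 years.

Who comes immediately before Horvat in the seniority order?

Leclerc

By rank: Farouk (Lieutenant); then Kapoor, Vasquez, Okafor, Leclerc, Horvat and Novak (Engineer).
Among Kapoor, Vasquez, Okafor, Leclerc, Horvat and Novak, paramedic-certified before not paramedic-certified: Kapoor, Vasquez and Okafor (paramedic-certified) before Leclerc, Horvat and Novak (not paramedic-certified).
Among Kapoor, Vasquez and Okafor, by total department service (higher first): Kapoor (13 years) before Vasquez (4 years) before Okafor (3 years).
Among Leclerc, Horvat and Novak, by total department service (higher first): Leclerc (29 years) before Horvat (20 years) before Novak (4 years).
Order: Farouk, Kapoor, Vasquez, Okafor, Leclerc, Horvat, Novak.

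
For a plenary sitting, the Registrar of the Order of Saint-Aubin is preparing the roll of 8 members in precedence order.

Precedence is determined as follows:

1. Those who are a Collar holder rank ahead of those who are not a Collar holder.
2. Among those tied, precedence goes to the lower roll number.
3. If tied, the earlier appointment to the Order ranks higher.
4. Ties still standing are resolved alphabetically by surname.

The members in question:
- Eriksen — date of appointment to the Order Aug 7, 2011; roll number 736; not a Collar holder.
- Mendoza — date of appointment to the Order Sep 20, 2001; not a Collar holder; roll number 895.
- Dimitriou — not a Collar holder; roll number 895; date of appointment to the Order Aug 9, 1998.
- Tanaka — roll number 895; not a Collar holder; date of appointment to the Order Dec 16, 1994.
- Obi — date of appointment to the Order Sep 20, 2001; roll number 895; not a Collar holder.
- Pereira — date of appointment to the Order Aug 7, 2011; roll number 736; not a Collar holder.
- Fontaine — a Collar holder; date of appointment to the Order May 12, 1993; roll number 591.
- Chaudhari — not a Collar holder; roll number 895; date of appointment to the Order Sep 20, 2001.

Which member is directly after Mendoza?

By the first rule: Fontaine (a Collar holder); then Eriksen, Pereira, Tanaka, Dimitriou, Chaudhari, Mendoza and Obi (each not a Collar holder).
Among Eriksen, Pereira, Tanaka, Dimitriou, Chaudhari, Mendoza and Obi, by roll number (lower first): Eriksen and Pereira (736) before Tanaka, Dimitriou, Chaudhari, Mendoza and Obi (895).
Eriksen and Pereira both have date of appointment to the Order Aug 7, 2011, so the next rule applies.
Among Eriksen and Pereira, alphabetically by surname: Eriksen before Pereira.
Among Tanaka, Dimitriou, Chaudhari, Mendoza and Obi, by date of appointment to the Order (earlier first): Tanaka (Dec 16, 1994) before Dimitriou (Aug 9, 1998) before Chaudhari, Mendoza and Obi (Sep 20, 2001).
Among Chaudhari, Mendoza and Obi, alphabetically by surname: Chaudhari before Mendoza before Obi.
Order: Fontaine, Eriksen, Pereira, Tanaka, Dimitriou, Chaudhari, Mendoza, Obi.

Obi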